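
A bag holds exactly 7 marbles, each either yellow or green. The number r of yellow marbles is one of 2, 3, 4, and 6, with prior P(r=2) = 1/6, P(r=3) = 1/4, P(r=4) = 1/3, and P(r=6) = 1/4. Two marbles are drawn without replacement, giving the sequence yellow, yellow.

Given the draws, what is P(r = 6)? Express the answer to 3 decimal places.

0.563

Compute the likelihood of the observed sequence for each case: P(data | r = 2) = (2/7)(1/6) = 1/21; P(data | r = 3) = (3/7)(2/6) = 1/7; P(data | r = 4) = (4/7)(3/6) = 2/7; P(data | r = 6) = (6/7)(5/6) = 5/7.
The prior-weighted likelihoods are 1/6 · 1/21 = 1/126, 1/4 · 1/7 = 1/28, 1/3 · 2/7 = 2/21, 1/4 · 5/7 = 5/28; these sum to 20/63.
Therefore the posterior P(r = 6 | data) = (5/28) / (20/63) = 9/16.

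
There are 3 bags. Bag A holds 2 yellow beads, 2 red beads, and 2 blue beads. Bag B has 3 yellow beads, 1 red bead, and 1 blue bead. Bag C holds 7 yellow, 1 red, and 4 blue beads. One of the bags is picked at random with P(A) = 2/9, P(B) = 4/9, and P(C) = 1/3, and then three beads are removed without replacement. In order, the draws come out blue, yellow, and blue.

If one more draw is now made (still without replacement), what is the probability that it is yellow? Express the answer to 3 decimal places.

For each hypothesis, P(data | H) works out to: P(data | bag A) = (2/6)(2/5)(1/4) = 1/30; P(data | bag B) = (1/5)(3/4)(0/3) = 0; P(data | bag C) = (4/12)(7/11)(3/10) = 7/110.
Weighting by the prior gives 2/9 · 1/30 = 1/135, 4/9 · 0 = 0, 1/3 · 7/110 = 7/330; these sum to 17/594.
Normalising, the posterior is P(bag A | data) = 22/85, P(bag B | data) = 0, P(bag C | data) = 63/85.
Averaging over the posterior, P(yellow next | data) = (1/3)(22/85) + (2/3)(63/85) = 148/255.

0.580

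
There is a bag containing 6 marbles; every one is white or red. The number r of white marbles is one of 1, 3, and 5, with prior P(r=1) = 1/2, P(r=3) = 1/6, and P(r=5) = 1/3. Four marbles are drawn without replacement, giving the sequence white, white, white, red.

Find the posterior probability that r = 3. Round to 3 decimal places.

0.130

Compute the likelihood of the observed sequence for each case: P(data | r = 1) = (1/6)(0/5) = 0; P(data | r = 3) = (3/6)(2/5)(1/4)(3/3) = 1/20; P(data | r = 5) = (5/6)(4/5)(3/4)(1/3) = 1/6.
Multiplying each by its prior: 1/2 · 0 = 0, 1/6 · 1/20 = 1/120, 1/3 · 1/6 = 1/18; with total 23/360.
So P(r = 3 | data) = (1/120) / (23/360) = 3/23.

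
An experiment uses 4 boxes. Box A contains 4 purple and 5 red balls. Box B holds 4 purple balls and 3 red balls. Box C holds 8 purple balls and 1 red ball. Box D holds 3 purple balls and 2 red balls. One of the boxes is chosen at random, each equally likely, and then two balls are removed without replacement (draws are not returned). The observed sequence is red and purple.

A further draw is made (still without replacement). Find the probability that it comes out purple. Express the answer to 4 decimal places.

0.6173

The likelihood of the observed sequence under each hypothesis: P(data | box A) = (5/9)(4/8) = 0.27778; P(data | box B) = (3/7)(4/6) = 0.28571; P(data | box C) = (1/9)(8/8) = 0.11111; P(data | box D) = (2/5)(3/4) = 0.3.
The prior-weighted likelihoods are 1/4 · 0.27778 = 0.069444, 1/4 · 0.28571 = 0.071429, 1/4 · 0.11111 = 0.027778, 1/4 · 0.3 = 0.075; these sum to 0.24365.
Dividing through by the total gives posterior P(box A | data) = 0.28502, P(box B | data) = 0.29316, P(box C | data) = 0.11401, P(box D | data) = 0.30782.
So P(purple next | data) = Σ P(purple next | H) P(H | data) = (3/7)(0.28502) + (3/5)(0.29316) + (1)(0.11401) + (2/3)(0.30782) = 0.61726.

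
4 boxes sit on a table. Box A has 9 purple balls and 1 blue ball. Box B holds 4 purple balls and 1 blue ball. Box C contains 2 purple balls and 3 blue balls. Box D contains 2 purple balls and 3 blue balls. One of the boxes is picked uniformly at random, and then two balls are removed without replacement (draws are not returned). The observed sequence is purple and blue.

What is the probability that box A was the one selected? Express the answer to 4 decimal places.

0.1111

The likelihood of the observed sequence under each hypothesis: P(data | box A) = (9/10)(1/9) = 1/10; P(data | box B) = (4/5)(1/4) = 1/5; P(data | box C) = (2/5)(3/4) = 3/10; P(data | box D) = (2/5)(3/4) = 3/10.
Weighting by the prior gives 1/4 · 1/10 = 1/40, 1/4 · 1/5 = 1/20, 1/4 · 3/10 = 3/40, 1/4 · 3/10 = 3/40; summing to 9/40.
Therefore the posterior P(box A | data) = (1/40) / (9/40) = 1/9.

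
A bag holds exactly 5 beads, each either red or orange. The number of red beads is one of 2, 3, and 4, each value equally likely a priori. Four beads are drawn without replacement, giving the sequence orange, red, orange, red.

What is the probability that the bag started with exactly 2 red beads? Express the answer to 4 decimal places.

Compute the likelihood of the observed sequence for each case: P(data | r = 2) = (3/5)(2/4)(2/3)(1/2) = 1/10; P(data | r = 3) = (2/5)(3/4)(1/3)(2/2) = 1/10; P(data | r = 4) = (1/5)(4/4)(0/3) = 0.
Weighting by the prior gives 1/3 · 1/10 = 1/30, 1/3 · 1/10 = 1/30, 1/3 · 0 = 0; summing to 1/15.
By Bayes' rule, P(r = 2 | data) = (1/30) / (1/15) = 1/2.

0.5000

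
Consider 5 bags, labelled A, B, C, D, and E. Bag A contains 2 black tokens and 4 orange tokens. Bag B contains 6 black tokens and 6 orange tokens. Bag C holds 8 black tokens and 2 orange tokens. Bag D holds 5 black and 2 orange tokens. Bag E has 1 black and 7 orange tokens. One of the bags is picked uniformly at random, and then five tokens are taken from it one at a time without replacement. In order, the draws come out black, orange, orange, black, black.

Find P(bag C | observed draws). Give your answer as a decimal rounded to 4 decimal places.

Compute the likelihood of the observed sequence for each case: P(data | bag A) = (2/6)(4/5)(3/4)(1/3)(0/2) = 0; P(data | bag B) = (6/12)(6/11)(5/10)(5/9)(4/8) = 0.037879; P(data | bag C) = (8/10)(2/9)(1/8)(7/7)(6/6) = 0.022222; P(data | bag D) = (5/7)(2/6)(1/5)(4/4)(3/3) = 0.047619; P(data | bag E) = (1/8)(7/7)(6/6)(0/5) = 0.
Weighting by the prior gives 1/5 · 0 = 0, 1/5 · 0.037879 = 0.0075758, 1/5 · 0.022222 = 0.0044444, 1/5 · 0.047619 = 0.0095238, 1/5 · 0 = 0; these sum to 0.021544.
So P(bag C | data) = (0.0044444) / (0.021544) = 0.2063.

0.2063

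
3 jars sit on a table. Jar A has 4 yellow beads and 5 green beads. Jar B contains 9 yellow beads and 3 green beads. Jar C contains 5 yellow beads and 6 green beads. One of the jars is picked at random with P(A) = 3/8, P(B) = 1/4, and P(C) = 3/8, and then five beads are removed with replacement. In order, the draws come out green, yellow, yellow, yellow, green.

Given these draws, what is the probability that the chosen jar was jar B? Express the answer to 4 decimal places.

0.2421

The likelihood of the observed sequence under each hypothesis: P(data | jar A) = (5/9)(4/9)(4/9)(4/9)(5/9) = 0.027096; P(data | jar B) = (3/12)(9/12)(9/12)(9/12)(3/12) = 0.026367; P(data | jar C) = (6/11)(5/11)(5/11)(5/11)(6/11) = 0.027941.
Weighting by the prior gives 3/8 · 0.027096 = 0.010161, 1/4 · 0.026367 = 0.0065918, 3/8 · 0.027941 = 0.010478; with total 0.027231.
Hence P(jar B | data) = (0.0065918) / (0.027231) = 0.24207.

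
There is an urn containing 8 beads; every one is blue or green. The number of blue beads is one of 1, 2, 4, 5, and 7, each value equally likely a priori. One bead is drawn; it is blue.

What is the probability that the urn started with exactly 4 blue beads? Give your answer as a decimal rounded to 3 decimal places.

Compute the likelihood of this draw for each case: P(data | r = 1) = (1/8) = 1/8; P(data | r = 2) = (2/8) = 1/4; P(data | r = 4) = (4/8) = 1/2; P(data | r = 5) = (5/8) = 5/8; P(data | r = 7) = (7/8) = 7/8.
The prior-weighted likelihoods are 1/5 · 1/8 = 1/40, 1/5 · 1/4 = 1/20, 1/5 · 1/2 = 1/10, 1/5 · 5/8 = 1/8, 1/5 · 7/8 = 7/40; summing to 19/40.
By Bayes' rule, P(r = 4 | data) = (1/10) / (19/40) = 4/19.

0.211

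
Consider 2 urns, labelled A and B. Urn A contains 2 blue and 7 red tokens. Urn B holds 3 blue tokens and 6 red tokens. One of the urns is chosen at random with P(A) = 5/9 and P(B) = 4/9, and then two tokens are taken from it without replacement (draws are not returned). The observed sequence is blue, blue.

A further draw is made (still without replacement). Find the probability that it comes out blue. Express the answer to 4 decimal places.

0.1008

Under each hypothesis, the probability of the observed sequence is: P(data | urn A) = (2/9)(1/8) = 1/36; P(data | urn B) = (3/9)(2/8) = 1/12.
The prior-weighted likelihoods are 5/9 · 1/36 = 5/324, 4/9 · 1/12 = 1/27; summing to 17/324.
Normalising, the posterior is P(urn A | data) = 5/17, P(urn B | data) = 12/17.
The predictive probability is P(blue next | data) = (0)(5/17) + (1/7)(12/17) = 12/119.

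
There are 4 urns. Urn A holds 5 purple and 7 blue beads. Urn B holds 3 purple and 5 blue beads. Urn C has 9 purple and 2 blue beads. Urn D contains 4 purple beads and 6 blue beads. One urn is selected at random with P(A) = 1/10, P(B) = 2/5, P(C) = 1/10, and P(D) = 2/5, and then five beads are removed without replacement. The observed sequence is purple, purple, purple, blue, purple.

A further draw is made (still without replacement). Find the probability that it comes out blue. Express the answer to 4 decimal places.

0.3271

Compute the likelihood of the observed sequence for each case: P(data | urn A) = (5/12)(4/11)(3/10)(7/9)(2/8) = 0.0088384; P(data | urn B) = (3/8)(2/7)(1/6)(5/5)(0/4) = 0; P(data | urn C) = (9/11)(8/10)(7/9)(2/8)(6/7) = 0.10909; P(data | urn D) = (4/10)(3/9)(2/8)(6/7)(1/6) = 0.0047619.
Weighting by the prior gives 1/10 · 0.0088384 = 0.00088384, 2/5 · 0 = 0, 1/10 · 0.10909 = 0.010909, 2/5 · 0.0047619 = 0.0019048; summing to 0.013698.
Dividing through by the total gives posterior P(urn A | data) = 0.064525, P(urn B | data) = 0, P(urn C | data) = 0.79642, P(urn D | data) = 0.13906.
The predictive probability is P(blue next | data) = (6/7)(0.064525) + (1/6)(0.79642) + (1)(0.13906) = 0.3271.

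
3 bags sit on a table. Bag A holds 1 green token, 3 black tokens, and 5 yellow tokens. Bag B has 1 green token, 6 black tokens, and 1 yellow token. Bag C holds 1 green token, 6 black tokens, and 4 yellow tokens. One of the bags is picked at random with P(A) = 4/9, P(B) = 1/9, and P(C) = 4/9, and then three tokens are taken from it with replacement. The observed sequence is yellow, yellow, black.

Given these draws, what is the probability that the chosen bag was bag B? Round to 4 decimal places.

0.0165

For each hypothesis, P(data | H) works out to: P(data | bag A) = (5/9)(5/9)(3/9) = 0.10288; P(data | bag B) = (1/8)(1/8)(6/8) = 0.011719; P(data | bag C) = (4/11)(4/11)(6/11) = 0.072126.
The prior-weighted likelihoods are 4/9 · 0.10288 = 0.045725, 1/9 · 0.011719 = 0.0013021, 4/9 · 0.072126 = 0.032056; these sum to 0.079083.
By Bayes' rule, P(bag B | data) = (0.0013021) / (0.079083) = 0.016465.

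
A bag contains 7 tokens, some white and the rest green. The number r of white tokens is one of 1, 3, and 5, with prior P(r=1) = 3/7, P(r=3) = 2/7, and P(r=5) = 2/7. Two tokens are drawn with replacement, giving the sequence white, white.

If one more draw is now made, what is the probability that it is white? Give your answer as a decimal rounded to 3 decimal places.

0.618

For each hypothesis, P(data | H) works out to: P(data | r = 1) = (1/7)(1/7) = 1/49; P(data | r = 3) = (3/7)(3/7) = 9/49; P(data | r = 5) = (5/7)(5/7) = 25/49.
The prior-weighted likelihoods are 3/7 · 1/49 = 3/343, 2/7 · 9/49 = 18/343, 2/7 · 25/49 = 50/343; with total 71/343.
Dividing through by the total gives posterior P(r = 1 | data) = 3/71, P(r = 3 | data) = 18/71, P(r = 5 | data) = 50/71.
The predictive probability is P(white next | data) = (1/7)(3/71) + (3/7)(18/71) + (5/7)(50/71) = 307/497.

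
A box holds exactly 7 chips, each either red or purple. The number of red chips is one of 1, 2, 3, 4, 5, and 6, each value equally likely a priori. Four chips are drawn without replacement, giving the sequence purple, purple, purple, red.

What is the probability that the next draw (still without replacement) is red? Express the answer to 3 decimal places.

Compute the likelihood of the observed sequence for each case: P(data | r = 1) = (6/7)(5/6)(4/5)(1/4) = 1/7; P(data | r = 2) = (5/7)(4/6)(3/5)(2/4) = 1/7; P(data | r = 3) = (4/7)(3/6)(2/5)(3/4) = 3/35; P(data | r = 4) = (3/7)(2/6)(1/5)(4/4) = 1/35; P(data | r = 5) = (2/7)(1/6)(0/5) = 0; P(data | r = 6) = (1/7)(0/6) = 0.
The prior-weighted likelihoods are 1/6 · 1/7 = 1/42, 1/6 · 1/7 = 1/42, 1/6 · 3/35 = 1/70, 1/6 · 1/35 = 1/210, 1/6 · 0 = 0, 1/6 · 0 = 0; summing to 1/15.
Normalising, the posterior is P(r = 1 | data) = 5/14, P(r = 2 | data) = 5/14, P(r = 3 | data) = 3/14, P(r = 4 | data) = 1/14, P(r = 5 | data) = 0, P(r = 6 | data) = 0.
The predictive probability is P(red next | data) = (0)(5/14) + (1/3)(5/14) + (2/3)(3/14) + (1)(1/14) = 1/3.

0.333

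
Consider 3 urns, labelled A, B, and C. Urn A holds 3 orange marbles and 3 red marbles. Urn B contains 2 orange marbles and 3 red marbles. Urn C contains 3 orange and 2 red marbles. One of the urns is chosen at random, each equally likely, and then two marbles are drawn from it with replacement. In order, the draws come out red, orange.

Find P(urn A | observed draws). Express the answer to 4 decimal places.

0.3425

Compute the likelihood of the observed sequence for each case: P(data | urn A) = (3/6)(3/6) = 1/4; P(data | urn B) = (3/5)(2/5) = 6/25; P(data | urn C) = (2/5)(3/5) = 6/25.
Multiplying each by its prior: 1/3 · 1/4 = 1/12, 1/3 · 6/25 = 2/25, 1/3 · 6/25 = 2/25; these sum to 73/300.
By Bayes' rule, P(urn A | data) = (1/12) / (73/300) = 25/73.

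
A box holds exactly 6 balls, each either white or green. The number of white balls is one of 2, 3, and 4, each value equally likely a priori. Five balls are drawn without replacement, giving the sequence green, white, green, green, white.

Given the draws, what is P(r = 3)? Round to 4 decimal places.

Under each hypothesis, the probability of the observed sequence is: P(data | r = 2) = (4/6)(2/5)(3/4)(2/3)(1/2) = 1/15; P(data | r = 3) = (3/6)(3/5)(2/4)(1/3)(2/2) = 1/20; P(data | r = 4) = (2/6)(4/5)(1/4)(0/3) = 0.
The prior-weighted likelihoods are 1/3 · 1/15 = 1/45, 1/3 · 1/20 = 1/60, 1/3 · 0 = 0; these sum to 7/180.
By Bayes' rule, P(r = 3 | data) = (1/60) / (7/180) = 3/7.

0.4286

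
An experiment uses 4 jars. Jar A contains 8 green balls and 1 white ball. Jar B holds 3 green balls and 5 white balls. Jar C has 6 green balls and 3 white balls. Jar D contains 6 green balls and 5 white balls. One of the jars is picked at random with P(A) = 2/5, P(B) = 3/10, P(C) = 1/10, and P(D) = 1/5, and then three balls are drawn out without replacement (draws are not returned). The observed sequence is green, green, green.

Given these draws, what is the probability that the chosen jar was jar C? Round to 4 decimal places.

Compute the likelihood of the observed sequence for each case: P(data | jar A) = (8/9)(7/8)(6/7) = 2/3; P(data | jar B) = (3/8)(2/7)(1/6) = 1/56; P(data | jar C) = (6/9)(5/8)(4/7) = 5/21; P(data | jar D) = (6/11)(5/10)(4/9) = 4/33.
Multiplying each by its prior: 2/5 · 2/3 = 4/15, 3/10 · 1/56 = 3/560, 1/10 · 5/21 = 1/42, 1/5 · 4/33 = 4/165; with total 169/528.
Hence P(jar C | data) = (1/42) / (169/528) = 88/1183.

0.0744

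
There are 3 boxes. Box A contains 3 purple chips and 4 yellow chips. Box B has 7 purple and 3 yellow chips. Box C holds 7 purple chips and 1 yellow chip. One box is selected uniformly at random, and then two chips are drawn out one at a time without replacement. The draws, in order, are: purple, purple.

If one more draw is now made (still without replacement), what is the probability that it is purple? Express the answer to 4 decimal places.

0.6953

Under each hypothesis, the probability of the observed sequence is: P(data | box A) = (3/7)(2/6) = 0.14286; P(data | box B) = (7/10)(6/9) = 0.46667; P(data | box C) = (7/8)(6/7) = 0.75.
Weighting by the prior gives 1/3 · 0.14286 = 0.047619, 1/3 · 0.46667 = 0.15556, 1/3 · 0.75 = 0.25; these sum to 0.45317.
The posterior is then P(box A | data) = 0.10508, P(box B | data) = 0.34326, P(box C | data) = 0.55166.
The predictive probability is P(purple next | data) = (1/5)(0.10508) + (5/8)(0.34326) + (5/6)(0.55166) = 0.69527.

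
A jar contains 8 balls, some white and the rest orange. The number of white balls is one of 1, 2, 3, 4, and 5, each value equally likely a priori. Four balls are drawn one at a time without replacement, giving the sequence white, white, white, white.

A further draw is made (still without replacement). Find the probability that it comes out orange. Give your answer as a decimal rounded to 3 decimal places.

For each hypothesis, P(data | H) works out to: P(data | r = 1) = (1/8)(0/7) = 0; P(data | r = 2) = (2/8)(1/7)(0/6) = 0; P(data | r = 3) = (3/8)(2/7)(1/6)(0/5) = 0; P(data | r = 4) = (4/8)(3/7)(2/6)(1/5) = 1/70; P(data | r = 5) = (5/8)(4/7)(3/6)(2/5) = 1/14.
Weighting by the prior gives 1/5 · 0 = 0, 1/5 · 0 = 0, 1/5 · 0 = 0, 1/5 · 1/70 = 1/350, 1/5 · 1/14 = 1/70; these sum to 3/175.
The posterior is then P(r = 1 | data) = 0, P(r = 2 | data) = 0, P(r = 3 | data) = 0, P(r = 4 | data) = 1/6, P(r = 5 | data) = 5/6.
The predictive probability is P(orange next | data) = (1)(1/6) + (3/4)(5/6) = 19/24.

0.792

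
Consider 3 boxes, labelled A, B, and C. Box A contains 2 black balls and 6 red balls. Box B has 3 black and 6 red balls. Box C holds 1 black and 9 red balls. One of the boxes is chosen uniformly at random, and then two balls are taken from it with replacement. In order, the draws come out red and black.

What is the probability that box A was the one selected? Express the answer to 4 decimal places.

Under each hypothesis, the probability of the observed sequence is: P(data | box A) = (6/8)(2/8) = 0.1875; P(data | box B) = (6/9)(3/9) = 0.22222; P(data | box C) = (9/10)(1/10) = 0.09.
Weighting by the prior gives 1/3 · 0.1875 = 0.0625, 1/3 · 0.22222 = 0.074074, 1/3 · 0.09 = 0.03; summing to 0.16657.
By Bayes' rule, P(box A | data) = (0.0625) / (0.16657) = 0.37521.

0.3752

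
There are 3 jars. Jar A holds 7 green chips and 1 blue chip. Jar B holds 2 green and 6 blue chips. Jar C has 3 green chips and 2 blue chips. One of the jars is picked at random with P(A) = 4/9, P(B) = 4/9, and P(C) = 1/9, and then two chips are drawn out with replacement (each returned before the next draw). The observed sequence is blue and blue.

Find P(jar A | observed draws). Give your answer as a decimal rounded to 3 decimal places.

For each hypothesis, P(data | H) works out to: P(data | jar A) = (1/8)(1/8) = 0.015625; P(data | jar B) = (6/8)(6/8) = 0.5625; P(data | jar C) = (2/5)(2/5) = 0.16.
The prior-weighted likelihoods are 4/9 · 0.015625 = 0.0069444, 4/9 · 0.5625 = 0.25, 1/9 · 0.16 = 0.017778; summing to 0.27472.
So P(jar A | data) = (0.0069444) / (0.27472) = 0.025278.

0.025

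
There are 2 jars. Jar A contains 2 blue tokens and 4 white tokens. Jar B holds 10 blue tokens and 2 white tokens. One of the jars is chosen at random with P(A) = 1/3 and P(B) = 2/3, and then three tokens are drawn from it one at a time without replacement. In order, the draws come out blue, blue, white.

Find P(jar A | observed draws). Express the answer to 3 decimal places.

For each hypothesis, P(data | H) works out to: P(data | jar A) = (2/6)(1/5)(4/4) = 1/15; P(data | jar B) = (10/12)(9/11)(2/10) = 3/22.
The prior-weighted likelihoods are 1/3 · 1/15 = 1/45, 2/3 · 3/22 = 1/11; these sum to 56/495.
Hence P(jar A | data) = (1/45) / (56/495) = 11/56.

0.196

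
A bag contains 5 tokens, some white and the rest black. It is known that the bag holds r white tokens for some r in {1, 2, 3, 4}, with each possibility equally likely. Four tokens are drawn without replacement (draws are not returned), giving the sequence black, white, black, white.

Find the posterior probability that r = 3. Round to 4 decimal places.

0.5000

The likelihood of the observed sequence under each hypothesis: P(data | r = 1) = (4/5)(1/4)(3/3)(0/2) = 0; P(data | r = 2) = (3/5)(2/4)(2/3)(1/2) = 1/10; P(data | r = 3) = (2/5)(3/4)(1/3)(2/2) = 1/10; P(data | r = 4) = (1/5)(4/4)(0/3) = 0.
The prior-weighted likelihoods are 1/4 · 0 = 0, 1/4 · 1/10 = 1/40, 1/4 · 1/10 = 1/40, 1/4 · 0 = 0; summing to 1/20.
So P(r = 3 | data) = (1/40) / (1/20) = 1/2.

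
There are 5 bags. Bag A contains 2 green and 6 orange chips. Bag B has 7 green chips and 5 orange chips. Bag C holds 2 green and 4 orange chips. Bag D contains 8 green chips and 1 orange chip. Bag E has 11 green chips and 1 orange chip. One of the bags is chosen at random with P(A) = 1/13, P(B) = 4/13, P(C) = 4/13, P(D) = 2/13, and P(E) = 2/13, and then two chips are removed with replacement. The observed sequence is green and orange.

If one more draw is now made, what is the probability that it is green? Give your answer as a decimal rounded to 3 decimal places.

0.511

Compute the likelihood of the observed sequence for each case: P(data | bag A) = (2/8)(6/8) = 0.1875; P(data | bag B) = (7/12)(5/12) = 0.24306; P(data | bag C) = (2/6)(4/6) = 0.22222; P(data | bag D) = (8/9)(1/9) = 0.098765; P(data | bag E) = (11/12)(1/12) = 0.076389.
Weighting by the prior gives 1/13 · 0.1875 = 0.014423, 4/13 · 0.24306 = 0.074786, 4/13 · 0.22222 = 0.068376, 2/13 · 0.098765 = 0.015195, 2/13 · 0.076389 = 0.011752; with total 0.18453.
Dividing through by the total gives posterior P(bag A | data) = 0.07816, P(bag B | data) = 0.40528, P(bag C | data) = 0.37054, P(bag D | data) = 0.082342, P(bag E | data) = 0.063686.
The predictive probability is P(green next | data) = (1/4)(0.07816) + (7/12)(0.40528) + (1/3)(0.37054) + (8/9)(0.082342) + (11/12)(0.063686) = 0.51103.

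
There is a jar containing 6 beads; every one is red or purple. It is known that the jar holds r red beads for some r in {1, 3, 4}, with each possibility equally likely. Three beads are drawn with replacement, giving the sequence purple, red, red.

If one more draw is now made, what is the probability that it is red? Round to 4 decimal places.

0.5573

Compute the likelihood of the observed sequence for each case: P(data | r = 1) = (5/6)(1/6)(1/6) = 5/216; P(data | r = 3) = (3/6)(3/6)(3/6) = 1/8; P(data | r = 4) = (2/6)(4/6)(4/6) = 4/27.
Weighting by the prior gives 1/3 · 5/216 = 5/648, 1/3 · 1/8 = 1/24, 1/3 · 4/27 = 4/81; summing to 8/81.
Normalising, the posterior is P(r = 1 | data) = 5/64, P(r = 3 | data) = 27/64, P(r = 4 | data) = 1/2.
The predictive probability is P(red next | data) = (1/6)(5/64) + (1/2)(27/64) + (2/3)(1/2) = 107/192.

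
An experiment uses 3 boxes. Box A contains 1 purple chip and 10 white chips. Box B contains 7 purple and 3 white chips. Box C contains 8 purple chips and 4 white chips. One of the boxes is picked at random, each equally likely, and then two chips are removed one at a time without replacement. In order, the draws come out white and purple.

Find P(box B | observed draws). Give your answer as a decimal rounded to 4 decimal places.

0.4118

The likelihood of the observed sequence under each hypothesis: P(data | box A) = (10/11)(1/10) = 1/11; P(data | box B) = (3/10)(7/9) = 7/30; P(data | box C) = (4/12)(8/11) = 8/33.
Weighting by the prior gives 1/3 · 1/11 = 1/33, 1/3 · 7/30 = 7/90, 1/3 · 8/33 = 8/99; summing to 17/90.
By Bayes' rule, P(box B | data) = (7/90) / (17/90) = 7/17.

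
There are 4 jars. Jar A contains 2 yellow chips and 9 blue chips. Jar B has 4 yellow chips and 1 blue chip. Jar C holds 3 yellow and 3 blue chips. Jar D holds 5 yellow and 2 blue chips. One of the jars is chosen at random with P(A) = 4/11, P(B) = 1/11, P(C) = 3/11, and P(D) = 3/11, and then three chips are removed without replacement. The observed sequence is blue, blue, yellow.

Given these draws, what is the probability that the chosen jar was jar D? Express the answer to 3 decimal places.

0.122

Under each hypothesis, the probability of the observed sequence is: P(data | jar A) = (9/11)(8/10)(2/9) = 0.14545; P(data | jar B) = (1/5)(0/4) = 0; P(data | jar C) = (3/6)(2/5)(3/4) = 0.15; P(data | jar D) = (2/7)(1/6)(5/5) = 0.047619.
The prior-weighted likelihoods are 4/11 · 0.14545 = 0.052893, 1/11 · 0 = 0, 3/11 · 0.15 = 0.040909, 3/11 · 0.047619 = 0.012987; summing to 0.10679.
By Bayes' rule, P(jar D | data) = (0.012987) / (0.10679) = 0.12161.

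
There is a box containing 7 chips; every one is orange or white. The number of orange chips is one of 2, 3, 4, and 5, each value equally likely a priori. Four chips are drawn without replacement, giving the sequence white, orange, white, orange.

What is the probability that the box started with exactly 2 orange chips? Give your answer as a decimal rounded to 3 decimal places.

For each hypothesis, P(data | H) works out to: P(data | r = 2) = (5/7)(2/6)(4/5)(1/4) = 1/21; P(data | r = 3) = (4/7)(3/6)(3/5)(2/4) = 3/35; P(data | r = 4) = (3/7)(4/6)(2/5)(3/4) = 3/35; P(data | r = 5) = (2/7)(5/6)(1/5)(4/4) = 1/21.
The prior-weighted likelihoods are 1/4 · 1/21 = 1/84, 1/4 · 3/35 = 3/140, 1/4 · 3/35 = 3/140, 1/4 · 1/21 = 1/84; summing to 1/15.
So P(r = 2 | data) = (1/84) / (1/15) = 5/28.

0.179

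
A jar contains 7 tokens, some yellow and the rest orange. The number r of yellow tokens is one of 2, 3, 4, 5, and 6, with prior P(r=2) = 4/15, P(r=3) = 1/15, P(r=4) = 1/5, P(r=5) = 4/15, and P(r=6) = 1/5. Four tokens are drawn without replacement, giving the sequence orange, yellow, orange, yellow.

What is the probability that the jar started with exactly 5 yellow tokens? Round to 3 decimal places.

0.263

For each hypothesis, P(data | H) works out to: P(data | r = 2) = (5/7)(2/6)(4/5)(1/4) = 0.047619; P(data | r = 3) = (4/7)(3/6)(3/5)(2/4) = 0.085714; P(data | r = 4) = (3/7)(4/6)(2/5)(3/4) = 0.085714; P(data | r = 5) = (2/7)(5/6)(1/5)(4/4) = 0.047619; P(data | r = 6) = (1/7)(6/6)(0/5) = 0.
The prior-weighted likelihoods are 4/15 · 0.047619 = 0.012698, 1/15 · 0.085714 = 0.0057143, 1/5 · 0.085714 = 0.017143, 4/15 · 0.047619 = 0.012698, 1/5 · 0 = 0; these sum to 0.048254.
Hence P(r = 5 | data) = (0.012698) / (0.048254) = 0.26316.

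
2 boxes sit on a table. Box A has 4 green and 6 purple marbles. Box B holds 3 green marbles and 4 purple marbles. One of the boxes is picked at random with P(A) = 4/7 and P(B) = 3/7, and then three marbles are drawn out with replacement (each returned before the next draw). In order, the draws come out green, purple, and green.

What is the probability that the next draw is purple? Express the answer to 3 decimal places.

For each hypothesis, P(data | H) works out to: P(data | box A) = (4/10)(6/10)(4/10) = 0.096; P(data | box B) = (3/7)(4/7)(3/7) = 0.10496.
The prior-weighted likelihoods are 4/7 · 0.096 = 0.054857, 3/7 · 0.10496 = 0.044981; these sum to 0.099838.
Normalising, the posterior is P(box A | data) = 0.54946, P(box B | data) = 0.45054.
Averaging over the posterior, P(purple next | data) = (3/5)(0.54946) + (4/7)(0.45054) = 0.58713.

0.587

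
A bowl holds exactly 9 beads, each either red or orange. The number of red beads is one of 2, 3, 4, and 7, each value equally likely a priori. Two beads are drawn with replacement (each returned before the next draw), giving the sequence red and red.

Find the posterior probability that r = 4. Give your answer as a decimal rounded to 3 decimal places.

Compute the likelihood of the observed sequence for each case: P(data | r = 2) = (2/9)(2/9) = 4/81; P(data | r = 3) = (3/9)(3/9) = 1/9; P(data | r = 4) = (4/9)(4/9) = 16/81; P(data | r = 7) = (7/9)(7/9) = 49/81.
Weighting by the prior gives 1/4 · 4/81 = 1/81, 1/4 · 1/9 = 1/36, 1/4 · 16/81 = 4/81, 1/4 · 49/81 = 49/324; these sum to 13/54.
By Bayes' rule, P(r = 4 | data) = (4/81) / (13/54) = 8/39.

0.205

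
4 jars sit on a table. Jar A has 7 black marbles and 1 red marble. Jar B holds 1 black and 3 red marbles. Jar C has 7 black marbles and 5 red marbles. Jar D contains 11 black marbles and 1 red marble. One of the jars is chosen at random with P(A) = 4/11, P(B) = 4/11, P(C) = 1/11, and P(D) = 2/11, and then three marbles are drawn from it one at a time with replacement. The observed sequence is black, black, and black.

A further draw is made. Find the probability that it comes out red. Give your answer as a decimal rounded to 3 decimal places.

0.132

Under each hypothesis, the probability of the observed sequence is: P(data | jar A) = (7/8)(7/8)(7/8) = 0.66992; P(data | jar B) = (1/4)(1/4)(1/4) = 0.015625; P(data | jar C) = (7/12)(7/12)(7/12) = 0.1985; P(data | jar D) = (11/12)(11/12)(11/12) = 0.77025.
Multiplying each by its prior: 4/11 · 0.66992 = 0.24361, 4/11 · 0.015625 = 0.0056818, 1/11 · 0.1985 = 0.018045, 2/11 · 0.77025 = 0.14005; summing to 0.40738.
The posterior is then P(jar A | data) = 0.59799, P(jar B | data) = 0.013947, P(jar C | data) = 0.044295, P(jar D | data) = 0.34377.
So P(red next | data) = Σ P(red next | H) P(H | data) = (1/8)(0.59799) + (3/4)(0.013947) + (5/12)(0.044295) + (1/12)(0.34377) = 0.13231.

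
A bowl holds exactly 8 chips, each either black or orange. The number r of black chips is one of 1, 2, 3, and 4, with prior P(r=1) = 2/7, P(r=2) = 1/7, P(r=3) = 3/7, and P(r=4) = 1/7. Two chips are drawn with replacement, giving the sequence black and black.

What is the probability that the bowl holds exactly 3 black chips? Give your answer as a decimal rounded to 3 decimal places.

0.551

The likelihood of the observed sequence under each hypothesis: P(data | r = 1) = (1/8)(1/8) = 1/64; P(data | r = 2) = (2/8)(2/8) = 1/16; P(data | r = 3) = (3/8)(3/8) = 9/64; P(data | r = 4) = (4/8)(4/8) = 1/4.
The prior-weighted likelihoods are 2/7 · 1/64 = 1/224, 1/7 · 1/16 = 1/112, 3/7 · 9/64 = 27/448, 1/7 · 1/4 = 1/28; with total 7/64.
So P(r = 3 | data) = (27/448) / (7/64) = 27/49.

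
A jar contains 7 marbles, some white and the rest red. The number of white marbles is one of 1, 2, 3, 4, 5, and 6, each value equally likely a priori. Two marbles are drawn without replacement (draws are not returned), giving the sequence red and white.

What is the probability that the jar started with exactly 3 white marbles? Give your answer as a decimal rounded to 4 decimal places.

0.2143

The likelihood of the observed sequence under each hypothesis: P(data | r = 1) = (6/7)(1/6) = 1/7; P(data | r = 2) = (5/7)(2/6) = 5/21; P(data | r = 3) = (4/7)(3/6) = 2/7; P(data | r = 4) = (3/7)(4/6) = 2/7; P(data | r = 5) = (2/7)(5/6) = 5/21; P(data | r = 6) = (1/7)(6/6) = 1/7.
Weighting by the prior gives 1/6 · 1/7 = 1/42, 1/6 · 5/21 = 5/126, 1/6 · 2/7 = 1/21, 1/6 · 2/7 = 1/21, 1/6 · 5/21 = 5/126, 1/6 · 1/7 = 1/42; summing to 2/9.
Hence P(r = 3 | data) = (1/21) / (2/9) = 3/14.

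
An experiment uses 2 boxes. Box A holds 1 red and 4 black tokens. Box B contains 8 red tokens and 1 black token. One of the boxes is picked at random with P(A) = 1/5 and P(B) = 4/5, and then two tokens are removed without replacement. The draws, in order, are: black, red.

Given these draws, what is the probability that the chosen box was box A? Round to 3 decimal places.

0.310

The likelihood of the observed sequence under each hypothesis: P(data | box A) = (4/5)(1/4) = 1/5; P(data | box B) = (1/9)(8/8) = 1/9.
Multiplying each by its prior: 1/5 · 1/5 = 1/25, 4/5 · 1/9 = 4/45; with total 29/225.
So P(box A | data) = (1/25) / (29/225) = 9/29.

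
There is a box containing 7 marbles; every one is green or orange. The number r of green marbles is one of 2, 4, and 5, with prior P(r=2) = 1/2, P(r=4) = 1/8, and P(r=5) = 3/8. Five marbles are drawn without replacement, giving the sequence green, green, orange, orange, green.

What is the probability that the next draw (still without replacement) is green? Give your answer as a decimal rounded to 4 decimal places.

The likelihood of the observed sequence under each hypothesis: P(data | r = 2) = (2/7)(1/6)(5/5)(4/4)(0/3) = 0; P(data | r = 4) = (4/7)(3/6)(3/5)(2/4)(2/3) = 2/35; P(data | r = 5) = (5/7)(4/6)(2/5)(1/4)(3/3) = 1/21.
The prior-weighted likelihoods are 1/2 · 0 = 0, 1/8 · 2/35 = 1/140, 3/8 · 1/21 = 1/56; these sum to 1/40.
The posterior is then P(r = 2 | data) = 0, P(r = 4 | data) = 2/7, P(r = 5 | data) = 5/7.
Averaging over the posterior, P(green next | data) = (1/2)(2/7) + (1)(5/7) = 6/7.

0.8571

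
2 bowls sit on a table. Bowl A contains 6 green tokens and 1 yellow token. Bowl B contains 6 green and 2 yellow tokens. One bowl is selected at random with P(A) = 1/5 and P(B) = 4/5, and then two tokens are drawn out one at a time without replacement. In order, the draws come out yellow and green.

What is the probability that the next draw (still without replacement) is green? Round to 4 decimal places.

The likelihood of the observed sequence under each hypothesis: P(data | bowl A) = (1/7)(6/6) = 1/7; P(data | bowl B) = (2/8)(6/7) = 3/14.
The prior-weighted likelihoods are 1/5 · 1/7 = 1/35, 4/5 · 3/14 = 6/35; summing to 1/5.
Dividing through by the total gives posterior P(bowl A | data) = 1/7, P(bowl B | data) = 6/7.
The predictive probability is P(green next | data) = (1)(1/7) + (5/6)(6/7) = 6/7.

0.8571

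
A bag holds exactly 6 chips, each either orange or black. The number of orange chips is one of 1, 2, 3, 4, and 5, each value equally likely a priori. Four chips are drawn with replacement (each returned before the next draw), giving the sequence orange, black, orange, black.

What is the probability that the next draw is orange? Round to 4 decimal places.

Compute the likelihood of the observed sequence for each case: P(data | r = 1) = (1/6)(5/6)(1/6)(5/6) = 0.01929; P(data | r = 2) = (2/6)(4/6)(2/6)(4/6) = 0.049383; P(data | r = 3) = (3/6)(3/6)(3/6)(3/6) = 0.0625; P(data | r = 4) = (4/6)(2/6)(4/6)(2/6) = 0.049383; P(data | r = 5) = (5/6)(1/6)(5/6)(1/6) = 0.01929.
The prior-weighted likelihoods are 1/5 · 0.01929 = 0.003858, 1/5 · 0.049383 = 0.0098765, 1/5 · 0.0625 = 0.0125, 1/5 · 0.049383 = 0.0098765, 1/5 · 0.01929 = 0.003858; summing to 0.039969.
The posterior is then P(r = 1 | data) = 0.096525, P(r = 2 | data) = 0.2471, P(r = 3 | data) = 0.31274, P(r = 4 | data) = 0.2471, P(r = 5 | data) = 0.096525.
So P(orange next | data) = Σ P(orange next | H) P(H | data) = (1/6)(0.096525) + (1/3)(0.2471) + (1/2)(0.31274) + (2/3)(0.2471) + (5/6)(0.096525) = 0.5.

0.5000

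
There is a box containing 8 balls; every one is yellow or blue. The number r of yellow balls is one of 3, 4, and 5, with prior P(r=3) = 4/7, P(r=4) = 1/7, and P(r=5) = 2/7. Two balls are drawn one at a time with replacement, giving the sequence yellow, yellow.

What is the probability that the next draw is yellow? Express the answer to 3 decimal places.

0.517

For each hypothesis, P(data | H) works out to: P(data | r = 3) = (3/8)(3/8) = 9/64; P(data | r = 4) = (4/8)(4/8) = 1/4; P(data | r = 5) = (5/8)(5/8) = 25/64.
Weighting by the prior gives 4/7 · 9/64 = 9/112, 1/7 · 1/4 = 1/28, 2/7 · 25/64 = 25/224; summing to 51/224.
Normalising, the posterior is P(r = 3 | data) = 6/17, P(r = 4 | data) = 8/51, P(r = 5 | data) = 25/51.
Averaging over the posterior, P(yellow next | data) = (3/8)(6/17) + (1/2)(8/51) + (5/8)(25/51) = 211/408.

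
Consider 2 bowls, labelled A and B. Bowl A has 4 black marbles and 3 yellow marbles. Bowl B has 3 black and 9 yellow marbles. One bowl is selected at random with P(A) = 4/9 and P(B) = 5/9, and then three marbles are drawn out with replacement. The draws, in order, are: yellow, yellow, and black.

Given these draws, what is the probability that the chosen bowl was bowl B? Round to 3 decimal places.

0.626

For each hypothesis, P(data | H) works out to: P(data | bowl A) = (3/7)(3/7)(4/7) = 0.10496; P(data | bowl B) = (9/12)(9/12)(3/12) = 0.14062.
Weighting by the prior gives 4/9 · 0.10496 = 0.046647, 5/9 · 0.14062 = 0.078125; with total 0.12477.
Therefore the posterior P(bowl B | data) = (0.078125) / (0.12477) = 0.62614.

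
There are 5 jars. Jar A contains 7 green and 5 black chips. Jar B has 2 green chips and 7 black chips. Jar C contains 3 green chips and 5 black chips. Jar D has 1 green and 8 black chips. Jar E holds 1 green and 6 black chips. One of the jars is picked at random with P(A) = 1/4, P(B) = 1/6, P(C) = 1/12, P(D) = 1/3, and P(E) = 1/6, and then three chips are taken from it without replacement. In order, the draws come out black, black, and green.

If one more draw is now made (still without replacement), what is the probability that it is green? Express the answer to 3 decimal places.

0.217

Compute the likelihood of the observed sequence for each case: P(data | jar A) = (5/12)(4/11)(7/10) = 0.10606; P(data | jar B) = (7/9)(6/8)(2/7) = 0.16667; P(data | jar C) = (5/8)(4/7)(3/6) = 0.17857; P(data | jar D) = (8/9)(7/8)(1/7) = 0.11111; P(data | jar E) = (6/7)(5/6)(1/5) = 0.14286.
Weighting by the prior gives 1/4 · 0.10606 = 0.026515, 1/6 · 0.16667 = 0.027778, 1/12 · 0.17857 = 0.014881, 1/3 · 0.11111 = 0.037037, 1/6 · 0.14286 = 0.02381; with total 0.13002.
The posterior is then P(jar A | data) = 0.20393, P(jar B | data) = 0.21364, P(jar C | data) = 0.11445, P(jar D | data) = 0.28486, P(jar E | data) = 0.18312.
So P(green next | data) = Σ P(green next | H) P(H | data) = (2/3)(0.20393) + (1/6)(0.21364) + (2/5)(0.11445) + (0)(0.28486) + (0)(0.18312) = 0.21734.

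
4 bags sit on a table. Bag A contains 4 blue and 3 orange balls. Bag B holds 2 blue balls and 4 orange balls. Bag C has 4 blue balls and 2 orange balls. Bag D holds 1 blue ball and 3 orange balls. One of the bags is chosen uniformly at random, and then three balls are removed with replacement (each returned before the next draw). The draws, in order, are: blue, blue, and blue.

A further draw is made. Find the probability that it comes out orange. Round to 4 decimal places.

The likelihood of the observed sequence under each hypothesis: P(data | bag A) = (4/7)(4/7)(4/7) = 0.18659; P(data | bag B) = (2/6)(2/6)(2/6) = 0.037037; P(data | bag C) = (4/6)(4/6)(4/6) = 0.2963; P(data | bag D) = (1/4)(1/4)(1/4) = 0.015625.
Multiplying each by its prior: 1/4 · 0.18659 = 0.046647, 1/4 · 0.037037 = 0.0092593, 1/4 · 0.2963 = 0.074074, 1/4 · 0.015625 = 0.0039062; summing to 0.13389.
The posterior is then P(bag A | data) = 0.34841, P(bag B | data) = 0.069157, P(bag C | data) = 0.55326, P(bag D | data) = 0.029176.
So P(orange next | data) = Σ P(orange next | H) P(H | data) = (3/7)(0.34841) + (2/3)(0.069157) + (1/3)(0.55326) + (3/4)(0.029176) = 0.40172.

0.4017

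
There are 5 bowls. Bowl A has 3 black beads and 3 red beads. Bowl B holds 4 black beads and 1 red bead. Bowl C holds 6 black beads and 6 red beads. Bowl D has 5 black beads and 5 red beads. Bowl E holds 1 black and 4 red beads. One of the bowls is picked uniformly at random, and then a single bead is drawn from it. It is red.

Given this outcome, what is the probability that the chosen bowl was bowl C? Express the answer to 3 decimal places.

0.200

Under each hypothesis, the probability of this draw is: P(data | bowl A) = (3/6) = 1/2; P(data | bowl B) = (1/5) = 1/5; P(data | bowl C) = (6/12) = 1/2; P(data | bowl D) = (5/10) = 1/2; P(data | bowl E) = (4/5) = 4/5.
The prior-weighted likelihoods are 1/5 · 1/2 = 1/10, 1/5 · 1/5 = 1/25, 1/5 · 1/2 = 1/10, 1/5 · 1/2 = 1/10, 1/5 · 4/5 = 4/25; with total 1/2.
So P(bowl C | data) = (1/10) / (1/2) = 1/5.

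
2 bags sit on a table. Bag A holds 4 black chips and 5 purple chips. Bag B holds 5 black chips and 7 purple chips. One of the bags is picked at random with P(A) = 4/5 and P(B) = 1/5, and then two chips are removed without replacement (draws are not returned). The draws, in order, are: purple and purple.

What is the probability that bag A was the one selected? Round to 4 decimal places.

Under each hypothesis, the probability of the observed sequence is: P(data | bag A) = (5/9)(4/8) = 5/18; P(data | bag B) = (7/12)(6/11) = 7/22.
Multiplying each by its prior: 4/5 · 5/18 = 2/9, 1/5 · 7/22 = 7/110; summing to 283/990.
Therefore the posterior P(bag A | data) = (2/9) / (283/990) = 220/283.

0.7774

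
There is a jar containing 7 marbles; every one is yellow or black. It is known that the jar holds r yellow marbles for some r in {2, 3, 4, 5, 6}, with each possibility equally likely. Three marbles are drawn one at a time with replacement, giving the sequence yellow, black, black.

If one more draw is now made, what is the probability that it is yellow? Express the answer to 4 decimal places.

Compute the likelihood of the observed sequence for each case: P(data | r = 2) = (2/7)(5/7)(5/7) = 0.14577; P(data | r = 3) = (3/7)(4/7)(4/7) = 0.13994; P(data | r = 4) = (4/7)(3/7)(3/7) = 0.10496; P(data | r = 5) = (5/7)(2/7)(2/7) = 0.058309; P(data | r = 6) = (6/7)(1/7)(1/7) = 0.017493.
Weighting by the prior gives 1/5 · 0.14577 = 0.029155, 1/5 · 0.13994 = 0.027988, 1/5 · 0.10496 = 0.020991, 1/5 · 0.058309 = 0.011662, 1/5 · 0.017493 = 0.0034985; with total 0.093294.
Dividing through by the total gives posterior P(r = 2 | data) = 0.3125, P(r = 3 | data) = 0.3, P(r = 4 | data) = 0.225, P(r = 5 | data) = 0.125, P(r = 6 | data) = 0.0375.
So P(yellow next | data) = Σ P(yellow next | H) P(H | data) = (2/7)(0.3125) + (3/7)(0.3) + (4/7)(0.225) + (5/7)(0.125) + (6/7)(0.0375) = 0.46786.

0.4679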